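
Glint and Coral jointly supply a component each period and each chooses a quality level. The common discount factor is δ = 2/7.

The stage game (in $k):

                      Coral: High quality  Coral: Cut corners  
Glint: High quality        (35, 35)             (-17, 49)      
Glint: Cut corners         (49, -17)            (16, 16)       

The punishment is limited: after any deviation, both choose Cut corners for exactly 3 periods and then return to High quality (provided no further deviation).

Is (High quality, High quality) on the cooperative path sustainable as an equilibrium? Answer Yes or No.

A one-shot deviation gives 49 now, then 16 for 3 periods, then back to 35.
Gain from deviating: (49−35) today; loss: (35−16) in each of the next 3 periods.
No-deviation condition: (35−16)(δ+…+δ^3) ≥ 49−35, i.e. δ+…+δ^3 ≥ 14/19.
At δ = 2/7: δ+…+δ^3 = 0.3907 < 0.7368.
So cooperation is not sustainable.

No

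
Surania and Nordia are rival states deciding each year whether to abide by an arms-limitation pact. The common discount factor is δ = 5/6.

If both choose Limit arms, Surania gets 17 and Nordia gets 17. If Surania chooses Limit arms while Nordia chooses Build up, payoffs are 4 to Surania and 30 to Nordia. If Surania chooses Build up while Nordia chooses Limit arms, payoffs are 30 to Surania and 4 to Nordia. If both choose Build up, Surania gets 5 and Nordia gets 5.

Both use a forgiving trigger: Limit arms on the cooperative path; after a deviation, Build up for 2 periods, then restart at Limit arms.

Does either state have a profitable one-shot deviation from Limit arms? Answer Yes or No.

No

A one-shot deviation gives 30 now, then 5 for 2 periods, then back to 17.
Gain from deviating: (30−17) today; loss: (17−5) in each of the next 2 periods.
No-deviation condition: (17−5)(δ+…+δ^2) ≥ 30−17, i.e. δ+…+δ^2 ≥ 13/12.
At δ = 5/6: δ+…+δ^2 = 1.5278 ≥ 1.0833.
So cooperation is sustainable.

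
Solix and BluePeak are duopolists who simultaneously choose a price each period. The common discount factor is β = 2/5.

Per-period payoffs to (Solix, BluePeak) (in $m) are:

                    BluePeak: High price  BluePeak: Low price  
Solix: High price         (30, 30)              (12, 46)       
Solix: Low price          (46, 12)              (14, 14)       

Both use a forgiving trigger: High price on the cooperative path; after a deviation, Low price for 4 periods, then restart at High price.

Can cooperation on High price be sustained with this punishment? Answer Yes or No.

No

Comparing payoff streams over the 5 periods until play realigns: cooperate → 30(1+β+…+β^4); deviate → 46 + 14(β+…+β^4).
Cooperation is sustained iff (30−14)(β+…+β^4) ≥ 46−30.
β+…+β^4 = 2/5·(1−(2/5)^4)/(1−2/5) = 0.6496, and (46−30)/(30−14) = 1.0000.
0.6496 < 1.0000, so cooperation is not sustainable.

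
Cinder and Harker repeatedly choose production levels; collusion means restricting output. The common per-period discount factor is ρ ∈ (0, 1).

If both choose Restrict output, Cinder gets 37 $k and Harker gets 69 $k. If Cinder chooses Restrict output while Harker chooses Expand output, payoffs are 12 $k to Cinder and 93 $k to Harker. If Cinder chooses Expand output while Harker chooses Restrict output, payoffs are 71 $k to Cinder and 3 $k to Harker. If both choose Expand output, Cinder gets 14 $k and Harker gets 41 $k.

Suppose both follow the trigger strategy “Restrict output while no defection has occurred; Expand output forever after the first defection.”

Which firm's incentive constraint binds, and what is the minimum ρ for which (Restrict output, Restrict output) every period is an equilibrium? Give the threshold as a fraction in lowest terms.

Cinder's threshold: (71−37)/(71−14) = 34/57.
Harker's threshold: (93−69)/(93−41) = 6/13.
34/57 > 6/13, so Cinder binds and ρ* = 34/57.

Cinder; ρ ≥ 34/57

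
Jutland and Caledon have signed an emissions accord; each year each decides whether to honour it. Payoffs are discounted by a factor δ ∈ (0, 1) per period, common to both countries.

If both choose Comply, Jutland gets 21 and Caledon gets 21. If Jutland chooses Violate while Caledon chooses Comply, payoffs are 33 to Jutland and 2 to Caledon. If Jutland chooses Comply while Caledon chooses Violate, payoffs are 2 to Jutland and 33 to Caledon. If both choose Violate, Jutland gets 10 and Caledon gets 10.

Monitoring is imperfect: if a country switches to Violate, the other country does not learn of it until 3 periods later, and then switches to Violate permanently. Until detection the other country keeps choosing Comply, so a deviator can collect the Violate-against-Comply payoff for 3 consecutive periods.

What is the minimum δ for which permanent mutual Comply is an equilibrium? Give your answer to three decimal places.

The best deviation is to choose Violate for all 3 undetected periods, earning 33 each, then 10 forever once detected.
Deviation value: 33(1−δ^3)/(1−δ) + 10δ^3/(1−δ); cooperation value: 21/(1−δ).
IC: 21 ≥ 33(1−δ^3) + 10δ^3 = 33 − 23δ^3.
So δ^3 ≥ 12/23, giving δ ≥ (12/23)^(1/3) ≈ 0.805.

0.805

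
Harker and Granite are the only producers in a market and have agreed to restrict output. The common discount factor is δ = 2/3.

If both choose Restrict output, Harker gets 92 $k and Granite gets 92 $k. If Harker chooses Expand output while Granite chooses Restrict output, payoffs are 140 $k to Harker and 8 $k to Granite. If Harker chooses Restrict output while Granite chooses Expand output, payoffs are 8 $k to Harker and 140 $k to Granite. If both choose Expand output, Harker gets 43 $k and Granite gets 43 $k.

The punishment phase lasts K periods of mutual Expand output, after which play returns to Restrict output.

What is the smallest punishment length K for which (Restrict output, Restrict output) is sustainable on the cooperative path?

2

Need Σ_{k=1}^{K} δ^k ≥ (140−92)/(92−43) = 0.9796 at δ = 2/3.
At K = 1 the sum is 0.6667 < 0.9796; at K = 2 it is 1.1111 ≥ 0.9796.
So the minimum punishment length is K = 2.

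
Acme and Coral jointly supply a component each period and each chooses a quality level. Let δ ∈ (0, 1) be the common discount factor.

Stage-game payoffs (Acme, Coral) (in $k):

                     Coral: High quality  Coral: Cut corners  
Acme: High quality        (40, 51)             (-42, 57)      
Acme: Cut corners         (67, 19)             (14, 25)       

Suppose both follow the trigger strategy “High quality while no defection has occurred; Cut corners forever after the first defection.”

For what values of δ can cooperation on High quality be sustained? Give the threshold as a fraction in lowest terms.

Acme's threshold: (67−40)/(67−14) = 27/53.
Coral's threshold: (57−51)/(57−25) = 3/16.
27/53 > 3/16, so Acme binds and δ* = 27/53.

27/53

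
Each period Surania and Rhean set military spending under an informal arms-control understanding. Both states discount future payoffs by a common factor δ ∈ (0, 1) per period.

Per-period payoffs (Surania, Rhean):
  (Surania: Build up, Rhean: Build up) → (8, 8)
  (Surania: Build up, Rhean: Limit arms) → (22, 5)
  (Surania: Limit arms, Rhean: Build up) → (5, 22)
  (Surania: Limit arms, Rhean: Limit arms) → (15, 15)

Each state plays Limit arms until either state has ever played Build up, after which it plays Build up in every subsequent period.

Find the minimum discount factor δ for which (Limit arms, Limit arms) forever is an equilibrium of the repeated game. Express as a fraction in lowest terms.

1/2

Under grim trigger the critical discount factor is (T−C)/(T−P) with T = 22, C = 15, P = 8.
δ* = (22−15)/(22−8) = 7/14 = 1/2.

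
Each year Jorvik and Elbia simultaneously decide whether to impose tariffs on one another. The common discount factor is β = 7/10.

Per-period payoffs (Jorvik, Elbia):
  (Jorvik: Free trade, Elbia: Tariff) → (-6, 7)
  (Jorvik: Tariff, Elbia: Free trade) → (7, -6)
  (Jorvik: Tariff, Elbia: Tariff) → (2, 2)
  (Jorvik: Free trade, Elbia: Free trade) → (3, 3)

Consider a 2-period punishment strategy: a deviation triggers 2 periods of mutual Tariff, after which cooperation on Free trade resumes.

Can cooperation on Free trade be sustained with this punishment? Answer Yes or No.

IC: β+…+β^2 ≥ (7−3)/(3−2) = 4.
At β = 7/10: partial sum = 1.1900 < 4.0000. Cooperation not sustainable.

No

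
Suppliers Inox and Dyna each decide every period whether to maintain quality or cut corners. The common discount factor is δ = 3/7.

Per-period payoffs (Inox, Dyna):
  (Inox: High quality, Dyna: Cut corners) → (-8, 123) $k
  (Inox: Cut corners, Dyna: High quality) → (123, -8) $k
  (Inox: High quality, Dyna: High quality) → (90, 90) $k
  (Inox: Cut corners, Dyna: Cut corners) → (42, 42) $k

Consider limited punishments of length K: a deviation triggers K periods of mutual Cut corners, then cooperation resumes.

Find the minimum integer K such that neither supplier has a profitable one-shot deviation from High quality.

No profitable deviation requires (90−42)(δ+…+δ^K) ≥ 123−90, i.e. δ+…+δ^K ≥ 11/16 ≈ 0.6875.
With δ = 3/7, the partial sums are K=1: 0.4286, K=2: 0.6122, K=3: 0.6910.
K = 3 is the first length at which the sum reaches 0.6875.

3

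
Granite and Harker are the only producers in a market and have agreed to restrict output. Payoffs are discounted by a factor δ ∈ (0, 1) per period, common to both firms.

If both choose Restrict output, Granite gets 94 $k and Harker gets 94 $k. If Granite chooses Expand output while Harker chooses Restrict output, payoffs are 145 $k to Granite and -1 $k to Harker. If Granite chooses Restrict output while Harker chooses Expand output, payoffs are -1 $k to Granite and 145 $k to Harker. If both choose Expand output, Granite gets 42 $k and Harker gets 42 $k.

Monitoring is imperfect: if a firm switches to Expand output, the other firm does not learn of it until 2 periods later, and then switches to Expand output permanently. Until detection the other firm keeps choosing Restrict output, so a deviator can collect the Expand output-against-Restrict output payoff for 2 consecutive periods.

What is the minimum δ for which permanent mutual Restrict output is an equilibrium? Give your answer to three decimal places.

0.704

The best deviation is to choose Expand output for all 2 undetected periods, earning 145 each, then 42 forever once detected.
Deviation value: 145(1−δ^2)/(1−δ) + 42δ^2/(1−δ); cooperation value: 94/(1−δ).
IC: 94 ≥ 145(1−δ^2) + 42δ^2 = 145 − 103δ^2.
So δ^2 ≥ 51/103, giving δ ≥ (51/103)^(1/2) ≈ 0.704.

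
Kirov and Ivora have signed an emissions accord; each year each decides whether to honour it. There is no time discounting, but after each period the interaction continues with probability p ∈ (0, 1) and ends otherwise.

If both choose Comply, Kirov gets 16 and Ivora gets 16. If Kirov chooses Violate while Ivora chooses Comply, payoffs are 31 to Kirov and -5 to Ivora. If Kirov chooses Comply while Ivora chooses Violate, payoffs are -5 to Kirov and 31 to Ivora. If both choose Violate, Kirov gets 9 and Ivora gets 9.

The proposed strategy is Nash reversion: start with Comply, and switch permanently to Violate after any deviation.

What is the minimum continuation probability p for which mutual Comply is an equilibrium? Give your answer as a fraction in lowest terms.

15/22

Expected cooperation value is 16 + p·16 + p²·16 + … = 16/(1−p); deviation gives 31 + p·9/(1−p).
16 ≥ 31(1−p) + 9p ⇒ 22p ≥ 15 ⇒ p ≥ 15/22.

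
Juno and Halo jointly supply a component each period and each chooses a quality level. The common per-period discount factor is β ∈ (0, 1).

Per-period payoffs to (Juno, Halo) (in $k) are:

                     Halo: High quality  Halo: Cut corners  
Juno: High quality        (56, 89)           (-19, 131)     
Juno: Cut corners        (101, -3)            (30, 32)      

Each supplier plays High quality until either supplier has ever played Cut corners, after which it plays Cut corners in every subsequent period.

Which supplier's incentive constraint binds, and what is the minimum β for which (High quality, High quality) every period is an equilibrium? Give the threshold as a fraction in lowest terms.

Juno: cooperation gives 56 each period; deviation gives 101 once then 30 forever.
  56/(1−β) ≥ 101 + 30β/(1−β) ⇒ β ≥ 45/71.
Halo: cooperation gives 89 each period; deviation gives 131 once then 32 forever.
  β ≥ 42/99 = 14/33.
Both must hold, so the binding constraint is Juno's: β ≥ 45/71.

Juno; β ≥ 45/71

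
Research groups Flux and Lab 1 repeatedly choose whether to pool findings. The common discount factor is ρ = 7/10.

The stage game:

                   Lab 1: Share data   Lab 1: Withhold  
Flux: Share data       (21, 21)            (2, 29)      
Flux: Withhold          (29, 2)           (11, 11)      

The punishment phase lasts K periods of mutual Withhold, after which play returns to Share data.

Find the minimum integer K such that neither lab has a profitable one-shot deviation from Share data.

IC: ρ(1−ρ^K)/(1−ρ) ≥ (29−21)/(21−11) = 4/5.
With ρ = 7/10: need 1 − ρ^K ≥ 4/5·(1−7/10)/(7/10), i.e. ρ^K ≤ 0.6571.
Since (7/10)^1 = 0.7000 and (7/10)^2 = 0.4900, the smallest such K is 2.

2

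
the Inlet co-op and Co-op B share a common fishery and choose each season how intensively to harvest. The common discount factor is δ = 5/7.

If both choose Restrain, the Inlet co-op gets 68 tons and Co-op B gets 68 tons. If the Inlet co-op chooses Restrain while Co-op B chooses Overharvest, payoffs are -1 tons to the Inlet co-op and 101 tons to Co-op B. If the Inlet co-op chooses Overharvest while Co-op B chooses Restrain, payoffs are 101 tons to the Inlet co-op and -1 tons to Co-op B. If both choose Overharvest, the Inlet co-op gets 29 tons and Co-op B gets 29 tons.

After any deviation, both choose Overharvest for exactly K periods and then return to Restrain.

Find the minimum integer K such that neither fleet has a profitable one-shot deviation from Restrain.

Need Σ_{k=1}^{K} δ^k ≥ (101−68)/(68−29) = 0.8462 at δ = 5/7.
At K = 1 the sum is 0.7143 < 0.8462; at K = 2 it is 1.2245 ≥ 0.8462.
So the minimum punishment length is K = 2.

2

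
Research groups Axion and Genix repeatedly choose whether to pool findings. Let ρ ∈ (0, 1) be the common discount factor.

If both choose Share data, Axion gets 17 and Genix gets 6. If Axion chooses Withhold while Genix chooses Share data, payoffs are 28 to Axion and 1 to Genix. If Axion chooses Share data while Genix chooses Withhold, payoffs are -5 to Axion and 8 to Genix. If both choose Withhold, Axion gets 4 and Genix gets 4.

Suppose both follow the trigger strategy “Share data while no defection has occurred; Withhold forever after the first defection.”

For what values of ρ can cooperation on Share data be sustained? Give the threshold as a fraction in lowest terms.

For Axion: deviation gain 28−17 = 11, per-period punishment loss 17−4 = 13. IC gives ρ ≥ 11/24.
For Genix: gain 2, loss 2 per period, so ρ ≥ 2/4 = 1/2.
The tighter constraint is Genix's, so cooperation needs ρ ≥ 1/2.

1/2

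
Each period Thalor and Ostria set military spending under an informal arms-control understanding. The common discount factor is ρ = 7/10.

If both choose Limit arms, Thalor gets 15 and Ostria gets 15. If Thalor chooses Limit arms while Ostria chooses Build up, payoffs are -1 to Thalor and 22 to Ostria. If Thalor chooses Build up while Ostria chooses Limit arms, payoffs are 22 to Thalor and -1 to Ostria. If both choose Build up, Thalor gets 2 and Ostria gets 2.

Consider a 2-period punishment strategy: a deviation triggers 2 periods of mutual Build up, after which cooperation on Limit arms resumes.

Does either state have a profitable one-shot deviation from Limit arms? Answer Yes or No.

No

Comparing payoff streams over the 3 periods until play realigns: cooperate → 15(1+ρ+…+ρ^2); deviate → 22 + 2(ρ+…+ρ^2).
Cooperation is sustained iff (15−2)(ρ+…+ρ^2) ≥ 22−15.
ρ+…+ρ^2 = 7/10·(1−(7/10)^2)/(1−7/10) = 1.1900, and (22−15)/(15−2) = 0.5385.
1.1900 ≥ 0.5385, so cooperation is sustainable.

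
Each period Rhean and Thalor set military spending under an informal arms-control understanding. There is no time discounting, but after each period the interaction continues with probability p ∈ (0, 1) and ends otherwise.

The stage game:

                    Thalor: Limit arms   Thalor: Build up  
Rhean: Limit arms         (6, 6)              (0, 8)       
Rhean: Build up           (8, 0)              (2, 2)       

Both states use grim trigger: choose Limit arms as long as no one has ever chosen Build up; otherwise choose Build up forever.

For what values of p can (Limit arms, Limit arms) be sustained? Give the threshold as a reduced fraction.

1/3

With no time discounting, the continuation probability p plays the role of the discount factor.
Grim-trigger IC: 6/(1−p) ≥ 8 + 2p/(1−p) ⇒ p ≥ (8−6)/(8−2) = 1/3.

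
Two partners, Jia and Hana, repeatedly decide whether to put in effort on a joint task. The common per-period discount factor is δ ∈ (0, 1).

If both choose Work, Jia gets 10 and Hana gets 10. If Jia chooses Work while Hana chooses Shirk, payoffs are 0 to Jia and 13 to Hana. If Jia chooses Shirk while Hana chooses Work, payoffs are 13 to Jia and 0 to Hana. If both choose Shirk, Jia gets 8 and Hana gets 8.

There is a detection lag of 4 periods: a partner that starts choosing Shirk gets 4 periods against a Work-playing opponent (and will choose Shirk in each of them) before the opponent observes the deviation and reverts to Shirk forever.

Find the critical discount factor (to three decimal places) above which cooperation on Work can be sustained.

The best deviation is to choose Shirk for all 4 undetected periods, earning 13 each, then 8 forever once detected.
Deviation value: 13(1−δ^4)/(1−δ) + 8δ^4/(1−δ); cooperation value: 10/(1−δ).
IC: 10 ≥ 13(1−δ^4) + 8δ^4 = 13 − 5δ^4.
So δ^4 ≥ 3/5, giving δ ≥ (3/5)^(1/4) ≈ 0.880.

0.880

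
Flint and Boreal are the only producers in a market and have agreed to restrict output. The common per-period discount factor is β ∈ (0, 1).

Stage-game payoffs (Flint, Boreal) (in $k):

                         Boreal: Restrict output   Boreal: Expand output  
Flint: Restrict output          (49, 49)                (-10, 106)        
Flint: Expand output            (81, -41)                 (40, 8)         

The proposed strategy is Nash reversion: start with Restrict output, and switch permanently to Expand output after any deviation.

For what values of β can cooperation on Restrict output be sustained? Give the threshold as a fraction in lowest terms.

32/41

For Flint: deviation gain 81−49 = 32, per-period punishment loss 49−40 = 9. IC gives β ≥ 32/41.
For Boreal: gain 57, loss 41 per period, so β ≥ 57/98.
The tighter constraint is Flint's, so cooperation needs β ≥ 32/41.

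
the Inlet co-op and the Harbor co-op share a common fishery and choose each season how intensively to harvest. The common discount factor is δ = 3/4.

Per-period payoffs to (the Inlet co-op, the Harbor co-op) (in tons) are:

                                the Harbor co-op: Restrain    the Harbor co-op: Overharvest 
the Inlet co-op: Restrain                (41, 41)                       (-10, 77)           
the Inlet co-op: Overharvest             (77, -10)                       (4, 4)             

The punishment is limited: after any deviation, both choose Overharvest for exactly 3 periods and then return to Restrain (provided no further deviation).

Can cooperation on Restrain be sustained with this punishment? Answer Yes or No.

Comparing payoff streams over the 4 periods until play realigns: cooperate → 41(1+δ+…+δ^3); deviate → 77 + 4(δ+…+δ^3).
Cooperation is sustained iff (41−4)(δ+…+δ^3) ≥ 77−41.
δ+…+δ^3 = 3/4·(1−(3/4)^3)/(1−3/4) = 1.7344, and (77−41)/(41−4) = 0.9730.
1.7344 ≥ 0.9730, so cooperation is sustainable.

Yes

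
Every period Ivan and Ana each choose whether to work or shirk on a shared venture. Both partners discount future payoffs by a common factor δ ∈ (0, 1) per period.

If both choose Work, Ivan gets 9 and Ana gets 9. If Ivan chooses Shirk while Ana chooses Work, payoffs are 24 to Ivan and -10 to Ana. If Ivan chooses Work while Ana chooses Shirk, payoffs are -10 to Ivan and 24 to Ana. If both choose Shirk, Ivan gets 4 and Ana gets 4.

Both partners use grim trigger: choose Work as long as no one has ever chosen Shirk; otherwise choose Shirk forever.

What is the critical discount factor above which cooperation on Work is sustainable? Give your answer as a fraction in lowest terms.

Cooperation forever yields 9 each period: 9/(1−δ).
Deviating yields 24 once, then 4 forever: 24 + 4δ/(1−δ).
No profitable deviation requires 9/(1−δ) ≥ 24 + 4δ/(1−δ).
Multiplying by (1−δ): 9 ≥ 24(1−δ) + 4δ = 24 − 20δ.
So 20δ ≥ 15, i.e. δ ≥ 15/20 = 3/4.

3/4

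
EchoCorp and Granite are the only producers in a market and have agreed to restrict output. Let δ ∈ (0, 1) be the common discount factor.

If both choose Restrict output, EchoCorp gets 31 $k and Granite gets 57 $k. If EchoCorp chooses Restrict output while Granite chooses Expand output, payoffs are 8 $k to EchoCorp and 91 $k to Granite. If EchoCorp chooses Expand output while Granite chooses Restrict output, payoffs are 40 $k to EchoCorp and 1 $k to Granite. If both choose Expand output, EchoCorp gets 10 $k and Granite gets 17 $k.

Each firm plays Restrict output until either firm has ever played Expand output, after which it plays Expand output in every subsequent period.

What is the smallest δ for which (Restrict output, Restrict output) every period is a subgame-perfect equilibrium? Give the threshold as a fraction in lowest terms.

17/37

EchoCorp: cooperation gives 31 each period; deviation gives 40 once then 10 forever.
  31/(1−δ) ≥ 40 + 10δ/(1−δ) ⇒ δ ≥ 9/30 = 3/10.
Granite: cooperation gives 57 each period; deviation gives 91 once then 17 forever.
  δ ≥ 34/74 = 17/37.
Both must hold, so the binding constraint is Granite's: δ ≥ 17/37.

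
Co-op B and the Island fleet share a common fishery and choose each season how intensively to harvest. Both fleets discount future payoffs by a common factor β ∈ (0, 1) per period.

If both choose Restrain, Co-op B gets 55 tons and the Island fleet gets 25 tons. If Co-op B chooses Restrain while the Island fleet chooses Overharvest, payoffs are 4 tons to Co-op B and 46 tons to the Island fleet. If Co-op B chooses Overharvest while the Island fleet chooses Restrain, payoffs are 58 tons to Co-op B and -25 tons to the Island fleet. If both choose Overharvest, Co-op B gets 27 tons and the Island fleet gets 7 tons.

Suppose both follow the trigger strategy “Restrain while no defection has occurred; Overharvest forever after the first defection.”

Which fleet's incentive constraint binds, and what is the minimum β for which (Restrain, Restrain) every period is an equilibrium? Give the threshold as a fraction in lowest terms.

Co-op B: cooperation gives 55 each period; deviation gives 58 once then 27 forever.
  55/(1−β) ≥ 58 + 27β/(1−β) ⇒ β ≥ 3/31.
the Island fleet: cooperation gives 25 each period; deviation gives 46 once then 7 forever.
  β ≥ 21/39 = 7/13.
Both must hold, so the binding constraint is the Island fleet's: β ≥ 7/13.

the Island fleet; β ≥ 7/13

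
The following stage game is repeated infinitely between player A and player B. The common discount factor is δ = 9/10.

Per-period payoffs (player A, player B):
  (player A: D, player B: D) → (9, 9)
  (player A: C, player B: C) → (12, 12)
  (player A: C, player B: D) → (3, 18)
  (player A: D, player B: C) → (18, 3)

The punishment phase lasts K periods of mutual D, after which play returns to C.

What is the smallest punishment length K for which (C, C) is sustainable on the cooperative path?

IC: δ(1−δ^K)/(1−δ) ≥ (18−12)/(12−9) = 2.
With δ = 9/10: need 1 − δ^K ≥ 2·(1−9/10)/(9/10), i.e. δ^K ≤ 0.7778.
Since (9/10)^2 = 0.8100 and (9/10)^3 = 0.7290, the smallest such K is 3.

3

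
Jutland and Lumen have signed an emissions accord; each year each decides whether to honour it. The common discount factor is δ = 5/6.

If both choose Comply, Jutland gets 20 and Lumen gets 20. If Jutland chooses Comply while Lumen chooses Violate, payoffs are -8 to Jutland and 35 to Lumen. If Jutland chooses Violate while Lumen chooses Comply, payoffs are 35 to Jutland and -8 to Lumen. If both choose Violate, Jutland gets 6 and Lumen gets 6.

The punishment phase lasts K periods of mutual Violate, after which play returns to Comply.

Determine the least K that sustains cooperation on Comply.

2

IC: δ(1−δ^K)/(1−δ) ≥ (35−20)/(20−6) = 15/14.
With δ = 5/6: need 1 − δ^K ≥ 15/14·(1−5/6)/(5/6), i.e. δ^K ≤ 0.7857.
Since (5/6)^1 = 0.8333 and (5/6)^2 = 0.6944, the smallest such K is 2.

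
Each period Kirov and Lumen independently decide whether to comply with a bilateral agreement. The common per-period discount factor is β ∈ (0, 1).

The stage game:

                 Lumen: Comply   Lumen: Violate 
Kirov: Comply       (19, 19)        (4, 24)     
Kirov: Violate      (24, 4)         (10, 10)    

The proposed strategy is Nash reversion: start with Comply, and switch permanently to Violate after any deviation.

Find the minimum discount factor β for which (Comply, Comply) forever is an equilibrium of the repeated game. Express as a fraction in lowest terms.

One-period gain from deviating is 24 − 19 = 5. The loss is 19 − 10 = 9 in every subsequent period, with present value 9·β/(1−β).
Deviation is unprofitable when 9·β/(1−β) ≥ 5, i.e. β/(1−β) ≥ 5/9.
Equivalently β ≥ 5/(5+9) = 5/14.

5/14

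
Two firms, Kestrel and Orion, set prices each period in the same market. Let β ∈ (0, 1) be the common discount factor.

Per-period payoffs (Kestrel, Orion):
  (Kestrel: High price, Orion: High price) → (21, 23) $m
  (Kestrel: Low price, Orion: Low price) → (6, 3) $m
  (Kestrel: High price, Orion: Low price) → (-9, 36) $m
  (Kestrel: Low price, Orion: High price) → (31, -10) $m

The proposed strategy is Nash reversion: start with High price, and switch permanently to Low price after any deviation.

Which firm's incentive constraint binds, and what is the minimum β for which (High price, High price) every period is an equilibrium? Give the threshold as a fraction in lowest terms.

Kestrel's threshold: (31−21)/(31−6) = 2/5.
Orion's threshold: (36−23)/(36−3) = 13/33.
2/5 > 13/33, so Kestrel binds and β* = 2/5.

Kestrel; β ≥ 2/5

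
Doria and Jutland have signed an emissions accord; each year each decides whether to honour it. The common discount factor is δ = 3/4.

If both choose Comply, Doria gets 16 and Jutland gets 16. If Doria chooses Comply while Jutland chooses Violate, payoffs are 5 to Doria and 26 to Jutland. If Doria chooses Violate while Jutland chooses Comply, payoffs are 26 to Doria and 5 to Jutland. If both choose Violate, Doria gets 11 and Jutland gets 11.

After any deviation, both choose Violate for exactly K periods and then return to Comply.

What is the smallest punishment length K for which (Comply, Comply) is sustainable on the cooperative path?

IC: δ(1−δ^K)/(1−δ) ≥ (26−16)/(16−11) = 2.
With δ = 3/4: need 1 − δ^K ≥ 2·(1−3/4)/(3/4), i.e. δ^K ≤ 0.3333.
Since (3/4)^3 = 0.4219 and (3/4)^4 = 0.3164, the smallest such K is 4.

4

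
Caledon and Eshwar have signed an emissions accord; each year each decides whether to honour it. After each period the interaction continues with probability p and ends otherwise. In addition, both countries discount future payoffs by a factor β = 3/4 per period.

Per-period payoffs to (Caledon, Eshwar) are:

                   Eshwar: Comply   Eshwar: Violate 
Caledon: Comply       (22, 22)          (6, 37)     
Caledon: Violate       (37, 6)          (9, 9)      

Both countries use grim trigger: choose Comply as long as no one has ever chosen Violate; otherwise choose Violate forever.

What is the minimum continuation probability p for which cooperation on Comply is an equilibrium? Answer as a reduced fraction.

5/7

With continuation probability p and discount β, the effective per-period discount factor is βp.
Grim-trigger IC: βp ≥ (37−22)/(37−9) = 15/28.
So p ≥ (15/28)/(3/4) = 5/7.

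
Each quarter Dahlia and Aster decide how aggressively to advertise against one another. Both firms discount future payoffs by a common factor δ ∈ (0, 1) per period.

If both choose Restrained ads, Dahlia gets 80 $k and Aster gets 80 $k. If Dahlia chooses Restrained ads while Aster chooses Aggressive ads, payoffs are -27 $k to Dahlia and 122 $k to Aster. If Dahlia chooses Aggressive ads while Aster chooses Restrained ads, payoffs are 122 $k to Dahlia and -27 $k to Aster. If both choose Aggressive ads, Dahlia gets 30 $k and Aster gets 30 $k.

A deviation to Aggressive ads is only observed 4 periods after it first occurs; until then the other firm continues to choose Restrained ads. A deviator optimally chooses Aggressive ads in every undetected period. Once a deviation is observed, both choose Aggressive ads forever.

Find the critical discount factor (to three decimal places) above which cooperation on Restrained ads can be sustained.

0.822

The best deviation is to choose Aggressive ads for all 4 undetected periods, earning 122 each, then 30 forever once detected.
Deviation value: 122(1−δ^4)/(1−δ) + 30δ^4/(1−δ); cooperation value: 80/(1−δ).
IC: 80 ≥ 122(1−δ^4) + 30δ^4 = 122 − 92δ^4.
So δ^4 ≥ 42/92 = 21/46, giving δ ≥ (21/46)^(1/4) ≈ 0.822.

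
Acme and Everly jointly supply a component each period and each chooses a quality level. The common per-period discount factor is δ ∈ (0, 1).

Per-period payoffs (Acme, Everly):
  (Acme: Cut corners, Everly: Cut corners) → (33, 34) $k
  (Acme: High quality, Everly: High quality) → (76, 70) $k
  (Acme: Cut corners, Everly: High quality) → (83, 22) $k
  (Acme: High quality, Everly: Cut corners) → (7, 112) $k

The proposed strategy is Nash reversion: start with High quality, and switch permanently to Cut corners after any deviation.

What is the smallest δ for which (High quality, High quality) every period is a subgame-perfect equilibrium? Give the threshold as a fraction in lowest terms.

7/13

Acme's threshold: (83−76)/(83−33) = 7/50.
Everly's threshold: (112−70)/(112−34) = 7/13.
7/50 < 7/13, so Everly binds and δ* = 7/13.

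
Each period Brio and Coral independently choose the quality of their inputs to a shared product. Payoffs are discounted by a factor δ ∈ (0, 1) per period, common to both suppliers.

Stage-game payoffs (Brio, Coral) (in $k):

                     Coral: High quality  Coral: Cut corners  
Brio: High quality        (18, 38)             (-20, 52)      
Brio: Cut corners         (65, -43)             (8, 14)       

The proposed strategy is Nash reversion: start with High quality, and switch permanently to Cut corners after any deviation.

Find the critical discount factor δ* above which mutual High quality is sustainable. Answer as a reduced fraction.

Brio: cooperation gives 18 each period; deviation gives 65 once then 8 forever.
  18/(1−δ) ≥ 65 + 8δ/(1−δ) ⇒ δ ≥ 47/57.
Coral: cooperation gives 38 each period; deviation gives 52 once then 14 forever.
  δ ≥ 14/38 = 7/19.
Both must hold, so the binding constraint is Brio's: δ ≥ 47/57.

47/57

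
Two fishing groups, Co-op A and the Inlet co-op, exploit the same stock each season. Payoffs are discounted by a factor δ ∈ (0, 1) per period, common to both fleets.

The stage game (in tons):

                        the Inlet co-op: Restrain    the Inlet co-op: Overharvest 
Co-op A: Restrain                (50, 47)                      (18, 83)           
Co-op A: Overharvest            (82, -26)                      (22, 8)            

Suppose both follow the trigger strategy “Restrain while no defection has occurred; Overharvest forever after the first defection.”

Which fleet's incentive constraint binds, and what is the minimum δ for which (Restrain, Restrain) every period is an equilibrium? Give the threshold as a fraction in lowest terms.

Co-op A; δ ≥ 8/15

For Co-op A: deviation gain 82−50 = 32, per-period punishment loss 50−22 = 28. IC gives δ ≥ 32/60 = 8/15.
For the Inlet co-op: gain 36, loss 39 per period, so δ ≥ 36/75 = 12/25.
The tighter constraint is Co-op A's, so cooperation needs δ ≥ 8/15.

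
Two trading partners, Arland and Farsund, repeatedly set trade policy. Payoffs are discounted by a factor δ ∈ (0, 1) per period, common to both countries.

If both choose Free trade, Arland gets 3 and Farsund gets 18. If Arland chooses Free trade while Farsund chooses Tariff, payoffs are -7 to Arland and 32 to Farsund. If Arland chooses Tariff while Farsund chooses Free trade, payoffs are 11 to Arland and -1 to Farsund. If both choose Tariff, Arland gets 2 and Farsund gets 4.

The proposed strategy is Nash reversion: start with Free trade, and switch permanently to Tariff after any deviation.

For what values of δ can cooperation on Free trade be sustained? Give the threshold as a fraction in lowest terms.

8/9

Arland's threshold: (11−3)/(11−2) = 8/9.
Farsund's threshold: (32−18)/(32−4) = 1/2.
8/9 > 1/2, so Arland binds and δ* = 8/9.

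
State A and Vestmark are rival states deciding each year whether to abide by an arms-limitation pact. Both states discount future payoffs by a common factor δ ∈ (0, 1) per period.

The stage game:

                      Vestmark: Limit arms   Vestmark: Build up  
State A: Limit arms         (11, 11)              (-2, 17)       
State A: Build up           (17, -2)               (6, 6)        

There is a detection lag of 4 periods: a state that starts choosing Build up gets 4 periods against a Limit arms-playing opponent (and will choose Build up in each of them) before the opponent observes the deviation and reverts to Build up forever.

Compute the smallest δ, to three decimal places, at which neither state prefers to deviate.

A deviator earns 17 for 4 periods, then 6 forever; cooperating earns 11 forever. Multiplying the IC by (1−δ):
11 ≥ 17(1−δ^4) + 6δ^4, so 11·δ^4 ≥ 6 and δ^4 ≥ 6/11.
δ ≥ (6/11)^(1/4) ≈ 0.859.

0.859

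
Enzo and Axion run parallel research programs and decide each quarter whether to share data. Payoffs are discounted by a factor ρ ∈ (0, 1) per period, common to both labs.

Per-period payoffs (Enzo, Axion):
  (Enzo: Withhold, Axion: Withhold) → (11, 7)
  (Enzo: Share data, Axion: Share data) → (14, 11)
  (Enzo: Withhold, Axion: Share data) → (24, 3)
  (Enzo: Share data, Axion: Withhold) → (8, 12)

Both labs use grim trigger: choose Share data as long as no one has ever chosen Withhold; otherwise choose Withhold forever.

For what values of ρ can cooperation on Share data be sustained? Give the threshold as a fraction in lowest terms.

Enzo: cooperation gives 14 each period; deviation gives 24 once then 11 forever.
  14/(1−ρ) ≥ 24 + 11ρ/(1−ρ) ⇒ ρ ≥ 10/13.
Axion: cooperation gives 11 each period; deviation gives 12 once then 7 forever.
  ρ ≥ 1/5.
Both must hold, so the binding constraint is Enzo's: ρ ≥ 10/13.

10/13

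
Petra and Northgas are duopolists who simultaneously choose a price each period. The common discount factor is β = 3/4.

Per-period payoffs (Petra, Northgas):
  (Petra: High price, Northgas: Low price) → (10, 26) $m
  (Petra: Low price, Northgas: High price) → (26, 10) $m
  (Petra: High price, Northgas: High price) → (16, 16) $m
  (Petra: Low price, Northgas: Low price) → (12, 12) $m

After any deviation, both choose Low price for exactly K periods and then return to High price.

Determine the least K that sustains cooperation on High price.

Need Σ_{k=1}^{K} β^k ≥ (26−16)/(16−12) = 2.5000 at β = 3/4.
At K = 6 the sum is 2.4661 < 2.5000; at K = 7 it is 2.5995 ≥ 2.5000.
So the minimum punishment length is K = 7.

7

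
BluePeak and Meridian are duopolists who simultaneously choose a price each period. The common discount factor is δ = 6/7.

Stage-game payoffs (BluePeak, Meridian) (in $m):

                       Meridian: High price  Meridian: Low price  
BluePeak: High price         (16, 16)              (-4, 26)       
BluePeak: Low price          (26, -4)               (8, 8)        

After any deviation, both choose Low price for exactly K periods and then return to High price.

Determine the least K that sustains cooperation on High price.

2

IC: δ(1−δ^K)/(1−δ) ≥ (26−16)/(16−8) = 5/4.
With δ = 6/7: need 1 − δ^K ≥ 5/4·(1−6/7)/(6/7), i.e. δ^K ≤ 0.7917.
Since (6/7)^1 = 0.8571 and (6/7)^2 = 0.7347, the smallest such K is 2.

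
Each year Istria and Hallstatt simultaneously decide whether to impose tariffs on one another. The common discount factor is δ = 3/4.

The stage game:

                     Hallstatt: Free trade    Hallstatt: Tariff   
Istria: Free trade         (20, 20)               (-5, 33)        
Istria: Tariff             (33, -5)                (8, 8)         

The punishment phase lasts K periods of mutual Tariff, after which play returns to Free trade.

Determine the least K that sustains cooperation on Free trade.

2

Need Σ_{k=1}^{K} δ^k ≥ (33−20)/(20−8) = 1.0833 at δ = 3/4.
At K = 1 the sum is 0.7500 < 1.0833; at K = 2 it is 1.3125 ≥ 1.0833.
So the minimum punishment length is K = 2.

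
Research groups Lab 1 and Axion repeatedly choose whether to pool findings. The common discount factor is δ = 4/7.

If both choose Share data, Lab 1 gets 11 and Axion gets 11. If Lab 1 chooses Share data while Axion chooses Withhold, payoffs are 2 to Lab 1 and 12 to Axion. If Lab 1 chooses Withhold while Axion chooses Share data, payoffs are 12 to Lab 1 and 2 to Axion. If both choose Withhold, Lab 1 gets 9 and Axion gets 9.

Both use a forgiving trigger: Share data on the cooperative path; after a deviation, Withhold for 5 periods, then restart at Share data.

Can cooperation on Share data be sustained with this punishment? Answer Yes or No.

Comparing payoff streams over the 6 periods until play realigns: cooperate → 11(1+δ+…+δ^5); deviate → 12 + 9(δ+…+δ^5).
Cooperation is sustained iff (11−9)(δ+…+δ^5) ≥ 12−11.
δ+…+δ^5 = 4/7·(1−(4/7)^5)/(1−4/7) = 1.2521, and (12−11)/(11−9) = 0.5000.
1.2521 ≥ 0.5000, so cooperation is sustainable.

Yes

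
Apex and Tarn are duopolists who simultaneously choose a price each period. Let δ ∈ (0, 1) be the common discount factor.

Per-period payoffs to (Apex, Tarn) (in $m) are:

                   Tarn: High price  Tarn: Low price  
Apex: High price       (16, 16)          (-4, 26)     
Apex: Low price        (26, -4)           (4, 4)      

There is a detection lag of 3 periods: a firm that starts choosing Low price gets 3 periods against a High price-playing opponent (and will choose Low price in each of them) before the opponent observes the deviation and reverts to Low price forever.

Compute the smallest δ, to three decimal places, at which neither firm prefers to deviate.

0.769

Deviating for the 3 undetected periods gains 26−16 = 10 per period over cooperation, then loses 16−4 = 12 per period forever once punishment starts.
Gain: 10(1 + δ + … + δ^2); loss: 12·δ^3/(1−δ).
No profitable deviation ⇔ 10(1−δ^3) ≤ 12·δ^3, i.e. δ^3 ≥ 10/(10+12) = 5/11.
Hence δ ≥ (5/11)^(1/3) ≈ 0.769.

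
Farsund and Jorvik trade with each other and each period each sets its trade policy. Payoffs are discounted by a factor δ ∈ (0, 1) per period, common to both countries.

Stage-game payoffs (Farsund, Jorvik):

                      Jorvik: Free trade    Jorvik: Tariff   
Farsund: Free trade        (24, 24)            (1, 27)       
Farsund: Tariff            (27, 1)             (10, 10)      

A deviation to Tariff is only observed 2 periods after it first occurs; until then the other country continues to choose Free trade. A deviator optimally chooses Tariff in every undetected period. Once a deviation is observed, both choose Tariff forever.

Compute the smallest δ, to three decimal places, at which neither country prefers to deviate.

Deviating for the 2 undetected periods gains 27−24 = 3 per period over cooperation, then loses 24−10 = 14 per period forever once punishment starts.
Gain: 3(1 + δ + … + δ^1); loss: 14·δ^2/(1−δ).
No profitable deviation ⇔ 3(1−δ^2) ≤ 14·δ^2, i.e. δ^2 ≥ 3/(3+14) = 3/17.
Hence δ ≥ (3/17)^(1/2) ≈ 0.420.

0.420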